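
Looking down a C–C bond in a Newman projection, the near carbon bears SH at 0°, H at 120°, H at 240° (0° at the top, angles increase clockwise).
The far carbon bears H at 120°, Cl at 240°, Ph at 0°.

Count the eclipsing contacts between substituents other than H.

Non-H eclipsing pairs: SH(0°)/Ph(0°) — 1 interaction.

1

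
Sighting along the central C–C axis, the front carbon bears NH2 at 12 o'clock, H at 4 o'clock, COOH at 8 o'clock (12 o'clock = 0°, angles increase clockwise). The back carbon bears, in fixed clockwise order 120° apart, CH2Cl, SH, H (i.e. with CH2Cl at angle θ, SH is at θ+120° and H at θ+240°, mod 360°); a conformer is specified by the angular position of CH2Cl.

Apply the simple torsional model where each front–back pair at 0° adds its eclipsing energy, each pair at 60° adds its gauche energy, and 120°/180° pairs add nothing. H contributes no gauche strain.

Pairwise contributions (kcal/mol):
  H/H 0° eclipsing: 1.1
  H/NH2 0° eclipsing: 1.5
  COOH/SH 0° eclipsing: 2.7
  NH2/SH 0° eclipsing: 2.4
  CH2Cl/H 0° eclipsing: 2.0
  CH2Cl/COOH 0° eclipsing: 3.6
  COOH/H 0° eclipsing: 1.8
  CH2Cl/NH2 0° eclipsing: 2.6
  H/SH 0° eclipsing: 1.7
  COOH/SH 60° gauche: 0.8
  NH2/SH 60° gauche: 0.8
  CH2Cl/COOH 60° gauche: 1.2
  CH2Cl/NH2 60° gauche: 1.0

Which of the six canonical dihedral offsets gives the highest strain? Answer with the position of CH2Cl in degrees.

240°

CH2Cl at 0° (eclipsed): NH2(0°)/CH2Cl(0°) eclipsed 2.6; H(120°)/SH(120°) eclipsed 1.7; COOH(240°)/H(240°) eclipsed 1.8 → 6.1 kcal/mol.
CH2Cl at 60° (staggered): NH2(0°)/CH2Cl(60°) gauche 1.0; COOH(240°)/SH(180°) gauche 0.8 → 1.8 kcal/mol.
CH2Cl at 120° (eclipsed): NH2(0°)/H(0°) eclipsed 1.5; H(120°)/CH2Cl(120°) eclipsed 2.0; COOH(240°)/SH(240°) eclipsed 2.7 → 6.2 kcal/mol.
CH2Cl at 180° (staggered): NH2(0°)/SH(300°) gauche 0.8; COOH(240°)/CH2Cl(180°) gauche 1.2; COOH(240°)/SH(300°) gauche 0.8 → 2.8 kcal/mol.
CH2Cl at 240° (eclipsed): NH2(0°)/SH(0°) eclipsed 2.4; H(120°)/H(120°) eclipsed 1.1; COOH(240°)/CH2Cl(240°) eclipsed 3.6 → 7.1 kcal/mol.
CH2Cl at 300° (staggered): NH2(0°)/CH2Cl(300°) gauche 1.0; NH2(0°)/SH(60°) gauche 0.8; COOH(240°)/CH2Cl(300°) gauche 1.2 → 3.0 kcal/mol.
The maximum (7.1 kcal/mol) occurs with CH2Cl at 240°.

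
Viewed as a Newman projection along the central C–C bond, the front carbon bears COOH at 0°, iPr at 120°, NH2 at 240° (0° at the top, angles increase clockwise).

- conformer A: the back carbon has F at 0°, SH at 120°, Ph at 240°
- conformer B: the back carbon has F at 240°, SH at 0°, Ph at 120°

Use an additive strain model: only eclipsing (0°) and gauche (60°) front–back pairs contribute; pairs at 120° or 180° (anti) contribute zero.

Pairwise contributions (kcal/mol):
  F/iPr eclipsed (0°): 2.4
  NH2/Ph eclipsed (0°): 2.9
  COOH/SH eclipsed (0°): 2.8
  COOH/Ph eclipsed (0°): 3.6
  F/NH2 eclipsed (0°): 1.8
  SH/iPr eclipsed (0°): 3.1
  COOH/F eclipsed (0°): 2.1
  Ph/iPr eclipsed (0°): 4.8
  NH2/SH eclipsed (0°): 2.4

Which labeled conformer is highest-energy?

A (eclipsed): COOH(0°)/F(0°) eclipsed 2.1; iPr(120°)/SH(120°) eclipsed 3.1; NH2(240°)/Ph(240°) eclipsed 2.9 → 8.1 kcal/mol.
B (eclipsed): COOH(0°)/SH(0°) eclipsed 2.8; iPr(120°)/Ph(120°) eclipsed 4.8; NH2(240°)/F(240°) eclipsed 1.8 → 9.4 kcal/mol.
B has the highest total (9.4 kcal/mol).

B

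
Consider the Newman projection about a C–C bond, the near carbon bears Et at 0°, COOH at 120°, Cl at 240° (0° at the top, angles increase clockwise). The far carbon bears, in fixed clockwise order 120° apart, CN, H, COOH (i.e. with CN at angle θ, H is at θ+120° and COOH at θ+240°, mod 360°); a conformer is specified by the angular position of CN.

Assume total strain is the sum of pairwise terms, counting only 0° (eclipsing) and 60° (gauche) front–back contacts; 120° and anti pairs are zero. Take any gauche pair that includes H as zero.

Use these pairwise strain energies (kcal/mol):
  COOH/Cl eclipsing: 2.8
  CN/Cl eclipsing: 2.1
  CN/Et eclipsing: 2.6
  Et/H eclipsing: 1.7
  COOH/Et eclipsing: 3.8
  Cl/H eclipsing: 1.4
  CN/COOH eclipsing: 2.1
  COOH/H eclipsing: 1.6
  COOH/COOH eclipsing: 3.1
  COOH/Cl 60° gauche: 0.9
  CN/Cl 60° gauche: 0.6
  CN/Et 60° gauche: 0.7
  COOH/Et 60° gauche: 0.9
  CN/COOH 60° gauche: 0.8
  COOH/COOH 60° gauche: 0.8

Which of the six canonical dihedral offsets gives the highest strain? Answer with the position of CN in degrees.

120°

CN at 0° (eclipsed): Et(0°)/CN(0°) eclipsed 2.6; COOH(120°)/H(120°) eclipsed 1.6; Cl(240°)/COOH(240°) eclipsed 2.8 → 7.0 kcal/mol.
CN at 60° (staggered): Et(0°)/CN(60°) gauche 0.7; Et(0°)/COOH(300°) gauche 0.9; COOH(120°)/CN(60°) gauche 0.8; Cl(240°)/COOH(300°) gauche 0.9 → 3.3 kcal/mol.
CN at 120° (eclipsed): Et(0°)/COOH(0°) eclipsed 3.8; COOH(120°)/CN(120°) eclipsed 2.1; Cl(240°)/H(240°) eclipsed 1.4 → 7.3 kcal/mol.
CN at 180° (staggered): Et(0°)/COOH(60°) gauche 0.9; COOH(120°)/CN(180°) gauche 0.8; COOH(120°)/COOH(60°) gauche 0.8; Cl(240°)/CN(180°) gauche 0.6 → 3.1 kcal/mol.
CN at 240° (eclipsed): Et(0°)/H(0°) eclipsed 1.7; COOH(120°)/COOH(120°) eclipsed 3.1; Cl(240°)/CN(240°) eclipsed 2.1 → 6.9 kcal/mol.
CN at 300° (staggered): Et(0°)/CN(300°) gauche 0.7; COOH(120°)/COOH(180°) gauche 0.8; Cl(240°)/CN(300°) gauche 0.6; Cl(240°)/COOH(180°) gauche 0.9 → 3.0 kcal/mol.
The maximum (7.3 kcal/mol) occurs with CN at 120°.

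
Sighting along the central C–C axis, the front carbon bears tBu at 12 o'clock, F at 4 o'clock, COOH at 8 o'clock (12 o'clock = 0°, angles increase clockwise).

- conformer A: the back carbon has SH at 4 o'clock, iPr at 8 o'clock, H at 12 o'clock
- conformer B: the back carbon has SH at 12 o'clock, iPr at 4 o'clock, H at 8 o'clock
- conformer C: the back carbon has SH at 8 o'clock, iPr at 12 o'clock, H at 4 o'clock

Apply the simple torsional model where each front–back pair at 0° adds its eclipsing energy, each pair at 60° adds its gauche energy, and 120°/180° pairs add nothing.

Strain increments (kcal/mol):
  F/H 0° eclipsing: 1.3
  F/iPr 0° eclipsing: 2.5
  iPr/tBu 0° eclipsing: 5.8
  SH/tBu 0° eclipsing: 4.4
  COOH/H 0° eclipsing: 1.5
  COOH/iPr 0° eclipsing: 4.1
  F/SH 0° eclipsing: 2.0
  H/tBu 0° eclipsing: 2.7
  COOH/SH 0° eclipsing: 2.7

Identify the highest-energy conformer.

A (eclipsed): tBu(0°)/H(0°) eclipsed 2.7; F(120°)/SH(120°) eclipsed 2.0; COOH(240°)/iPr(240°) eclipsed 4.1 → 8.8 kcal/mol.
B (eclipsed): tBu(0°)/SH(0°) eclipsed 4.4; F(120°)/iPr(120°) eclipsed 2.5; COOH(240°)/H(240°) eclipsed 1.5 → 8.4 kcal/mol.
C (eclipsed): tBu(0°)/iPr(0°) eclipsed 5.8; F(120°)/H(120°) eclipsed 1.3; COOH(240°)/SH(240°) eclipsed 2.7 → 9.8 kcal/mol.
C has the highest total (9.8 kcal/mol).

C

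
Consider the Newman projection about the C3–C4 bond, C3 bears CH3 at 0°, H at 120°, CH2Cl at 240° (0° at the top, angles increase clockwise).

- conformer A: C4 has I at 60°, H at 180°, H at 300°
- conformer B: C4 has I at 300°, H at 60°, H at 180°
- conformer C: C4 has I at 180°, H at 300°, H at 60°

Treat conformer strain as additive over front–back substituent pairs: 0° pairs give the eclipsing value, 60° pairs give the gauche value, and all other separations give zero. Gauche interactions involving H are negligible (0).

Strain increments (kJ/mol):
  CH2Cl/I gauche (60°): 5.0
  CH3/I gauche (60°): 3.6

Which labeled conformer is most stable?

A

A (staggered): CH3–I gauche; 3.6 = 3.6 kJ/mol.
B (staggered): CH3–I gauche, CH2Cl–I gauche; 3.6 + 5.0 = 8.6 kJ/mol.
C (staggered): CH2Cl–I gauche; 5.0 = 5.0 kJ/mol.
A has the lowest total (3.6 kJ/mol).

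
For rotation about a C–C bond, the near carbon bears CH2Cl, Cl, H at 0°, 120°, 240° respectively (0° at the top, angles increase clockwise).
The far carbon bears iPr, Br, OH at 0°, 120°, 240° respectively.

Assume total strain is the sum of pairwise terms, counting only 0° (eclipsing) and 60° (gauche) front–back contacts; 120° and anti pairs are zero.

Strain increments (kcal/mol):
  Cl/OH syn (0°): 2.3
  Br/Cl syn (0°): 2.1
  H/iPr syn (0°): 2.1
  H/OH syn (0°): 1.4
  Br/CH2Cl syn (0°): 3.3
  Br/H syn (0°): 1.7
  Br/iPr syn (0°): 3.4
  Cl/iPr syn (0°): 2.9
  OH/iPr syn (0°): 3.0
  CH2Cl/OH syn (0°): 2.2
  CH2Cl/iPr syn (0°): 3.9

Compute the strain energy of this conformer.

This conformer (eclipsed): CH2Cl(0°)/iPr(0°) eclipsed 3.9; Cl(120°)/Br(120°) eclipsed 2.1; H(240°)/OH(240°) eclipsed 1.4 → 7.4 kcal/mol.

7.4 kcal/mol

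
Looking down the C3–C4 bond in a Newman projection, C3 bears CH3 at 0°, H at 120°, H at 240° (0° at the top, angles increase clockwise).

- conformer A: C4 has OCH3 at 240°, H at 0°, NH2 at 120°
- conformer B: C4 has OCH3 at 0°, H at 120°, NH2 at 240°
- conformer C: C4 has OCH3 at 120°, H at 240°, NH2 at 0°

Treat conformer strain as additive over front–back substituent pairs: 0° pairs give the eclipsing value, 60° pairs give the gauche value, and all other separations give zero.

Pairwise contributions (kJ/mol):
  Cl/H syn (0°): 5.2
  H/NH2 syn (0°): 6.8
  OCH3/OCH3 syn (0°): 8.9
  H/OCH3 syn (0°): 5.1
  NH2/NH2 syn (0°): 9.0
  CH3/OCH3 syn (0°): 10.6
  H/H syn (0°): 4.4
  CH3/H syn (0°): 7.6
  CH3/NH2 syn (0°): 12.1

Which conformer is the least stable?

A (eclipsed): CH3(0°)/H(0°) eclipsed 7.6; H(120°)/NH2(120°) eclipsed 6.8; H(240°)/OCH3(240°) eclipsed 5.1 → 19.5 kJ/mol.
B (eclipsed): CH3(0°)/OCH3(0°) eclipsed 10.6; H(120°)/H(120°) eclipsed 4.4; H(240°)/NH2(240°) eclipsed 6.8 → 21.8 kJ/mol.
C (eclipsed): CH3(0°)/NH2(0°) eclipsed 12.1; H(120°)/OCH3(120°) eclipsed 5.1; H(240°)/H(240°) eclipsed 4.4 → 21.6 kJ/mol.
B has the highest total (21.8 kJ/mol).

B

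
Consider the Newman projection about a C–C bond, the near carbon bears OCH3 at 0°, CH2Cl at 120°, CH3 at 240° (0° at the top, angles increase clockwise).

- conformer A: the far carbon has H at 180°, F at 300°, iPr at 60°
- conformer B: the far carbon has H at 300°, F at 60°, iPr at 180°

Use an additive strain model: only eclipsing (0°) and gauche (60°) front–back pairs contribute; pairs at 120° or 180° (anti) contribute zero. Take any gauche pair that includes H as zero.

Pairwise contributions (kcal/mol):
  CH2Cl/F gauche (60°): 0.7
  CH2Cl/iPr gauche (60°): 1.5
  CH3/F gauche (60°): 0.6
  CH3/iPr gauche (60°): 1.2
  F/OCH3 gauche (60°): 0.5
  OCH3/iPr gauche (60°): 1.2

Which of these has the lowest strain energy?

A (staggered): OCH3(0°)/F(300°) gauche 0.5; OCH3(0°)/iPr(60°) gauche 1.2; CH2Cl(120°)/iPr(60°) gauche 1.5; CH3(240°)/F(300°) gauche 0.6 → 3.8 kcal/mol.
B (staggered): OCH3(0°)/F(60°) gauche 0.5; CH2Cl(120°)/F(60°) gauche 0.7; CH2Cl(120°)/iPr(180°) gauche 1.5; CH3(240°)/iPr(180°) gauche 1.2 → 3.9 kcal/mol.
A has the lowest total (3.8 kcal/mol).

A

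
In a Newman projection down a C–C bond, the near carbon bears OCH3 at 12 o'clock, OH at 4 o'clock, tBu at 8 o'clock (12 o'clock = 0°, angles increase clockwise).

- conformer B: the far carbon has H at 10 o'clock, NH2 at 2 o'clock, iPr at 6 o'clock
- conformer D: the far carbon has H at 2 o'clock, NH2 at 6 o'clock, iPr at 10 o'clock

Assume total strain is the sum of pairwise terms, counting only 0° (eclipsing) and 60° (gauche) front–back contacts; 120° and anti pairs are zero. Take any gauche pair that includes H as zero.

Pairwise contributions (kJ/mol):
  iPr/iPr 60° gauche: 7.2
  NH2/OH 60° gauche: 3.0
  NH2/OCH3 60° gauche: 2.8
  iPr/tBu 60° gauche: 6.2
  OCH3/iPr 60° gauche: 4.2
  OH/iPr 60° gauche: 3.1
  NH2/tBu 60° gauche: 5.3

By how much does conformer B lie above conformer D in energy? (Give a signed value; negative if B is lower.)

-3.6 kJ/mol

B (staggered): OCH3(0°)/NH2(60°) gauche 2.8; OH(120°)/NH2(60°) gauche 3.0; OH(120°)/iPr(180°) gauche 3.1; tBu(240°)/iPr(180°) gauche 6.2 → 15.1 kJ/mol.
D (staggered): OCH3(0°)/iPr(300°) gauche 4.2; OH(120°)/NH2(180°) gauche 3.0; tBu(240°)/NH2(180°) gauche 5.3; tBu(240°)/iPr(300°) gauche 6.2 → 18.7 kJ/mol.
E(B) − E(D) = 15.1 − 18.7 = -3.6 kJ/mol.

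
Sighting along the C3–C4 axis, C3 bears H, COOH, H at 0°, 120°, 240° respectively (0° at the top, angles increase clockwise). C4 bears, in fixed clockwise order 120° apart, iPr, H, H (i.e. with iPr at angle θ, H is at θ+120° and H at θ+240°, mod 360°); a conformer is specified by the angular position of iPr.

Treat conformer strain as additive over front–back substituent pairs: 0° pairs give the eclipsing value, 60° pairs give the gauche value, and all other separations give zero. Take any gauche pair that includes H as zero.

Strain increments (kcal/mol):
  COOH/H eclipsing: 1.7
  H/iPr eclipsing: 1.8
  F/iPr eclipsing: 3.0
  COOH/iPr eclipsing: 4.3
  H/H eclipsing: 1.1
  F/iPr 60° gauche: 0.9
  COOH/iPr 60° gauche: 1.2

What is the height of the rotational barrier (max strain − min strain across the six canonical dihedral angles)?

6.5 kcal/mol

iPr at 0° (eclipsed): H–iPr eclipsed, COOH–H eclipsed, H–H eclipsed; 1.8 + 1.7 + 1.1 = 4.6 kcal/mol.
iPr at 60° (staggered): COOH–iPr gauche; 1.2 = 1.2 kcal/mol.
iPr at 120° (eclipsed): H–H eclipsed, COOH–iPr eclipsed, H–H eclipsed; 1.1 + 4.3 + 1.1 = 6.5 kcal/mol.
iPr at 180° (staggered): COOH–iPr gauche; 1.2 = 1.2 kcal/mol.
iPr at 240° (eclipsed): H–H eclipsed, COOH–H eclipsed, H–iPr eclipsed; 1.1 + 1.7 + 1.8 = 4.6 kcal/mol.
iPr at 300° (staggered): no non-H gauche contacts → 0.0 kcal/mol.
Max at 120° (6.5 kcal/mol), min at 300° (0.0 kcal/mol); barrier = 6.5 kcal/mol.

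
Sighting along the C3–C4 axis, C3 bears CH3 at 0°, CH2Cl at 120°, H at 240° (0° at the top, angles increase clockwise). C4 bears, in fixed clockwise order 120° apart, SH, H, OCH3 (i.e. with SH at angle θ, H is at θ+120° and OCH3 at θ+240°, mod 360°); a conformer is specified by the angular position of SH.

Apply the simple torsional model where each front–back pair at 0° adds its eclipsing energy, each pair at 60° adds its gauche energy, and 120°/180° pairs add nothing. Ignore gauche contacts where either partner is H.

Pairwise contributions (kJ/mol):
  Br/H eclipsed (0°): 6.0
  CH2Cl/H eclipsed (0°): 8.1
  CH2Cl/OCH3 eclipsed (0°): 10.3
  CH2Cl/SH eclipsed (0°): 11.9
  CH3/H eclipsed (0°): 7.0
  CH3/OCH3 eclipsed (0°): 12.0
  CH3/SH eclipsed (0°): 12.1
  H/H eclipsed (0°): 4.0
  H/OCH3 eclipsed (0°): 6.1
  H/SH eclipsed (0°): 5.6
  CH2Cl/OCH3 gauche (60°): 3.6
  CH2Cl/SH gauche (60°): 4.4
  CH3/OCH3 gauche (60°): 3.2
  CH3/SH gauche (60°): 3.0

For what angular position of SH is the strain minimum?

SH at 0° (eclipsed): CH3(0°)/SH(0°) eclipsed 12.1; CH2Cl(120°)/H(120°) eclipsed 8.1; H(240°)/OCH3(240°) eclipsed 6.1 → 26.3 kJ/mol.
SH at 60° (staggered): CH3(0°)/SH(60°) gauche 3.0; CH3(0°)/OCH3(300°) gauche 3.2; CH2Cl(120°)/SH(60°) gauche 4.4 → 10.6 kJ/mol.
SH at 120° (eclipsed): CH3(0°)/OCH3(0°) eclipsed 12.0; CH2Cl(120°)/SH(120°) eclipsed 11.9; H(240°)/H(240°) eclipsed 4.0 → 27.9 kJ/mol.
SH at 180° (staggered): CH3(0°)/OCH3(60°) gauche 3.2; CH2Cl(120°)/SH(180°) gauche 4.4; CH2Cl(120°)/OCH3(60°) gauche 3.6 → 11.2 kJ/mol.
SH at 240° (eclipsed): CH3(0°)/H(0°) eclipsed 7.0; CH2Cl(120°)/OCH3(120°) eclipsed 10.3; H(240°)/SH(240°) eclipsed 5.6 → 22.9 kJ/mol.
SH at 300° (staggered): CH3(0°)/SH(300°) gauche 3.0; CH2Cl(120°)/OCH3(180°) gauche 3.6 → 6.6 kJ/mol.
The minimum (6.6 kJ/mol) occurs with SH at 300°.

300°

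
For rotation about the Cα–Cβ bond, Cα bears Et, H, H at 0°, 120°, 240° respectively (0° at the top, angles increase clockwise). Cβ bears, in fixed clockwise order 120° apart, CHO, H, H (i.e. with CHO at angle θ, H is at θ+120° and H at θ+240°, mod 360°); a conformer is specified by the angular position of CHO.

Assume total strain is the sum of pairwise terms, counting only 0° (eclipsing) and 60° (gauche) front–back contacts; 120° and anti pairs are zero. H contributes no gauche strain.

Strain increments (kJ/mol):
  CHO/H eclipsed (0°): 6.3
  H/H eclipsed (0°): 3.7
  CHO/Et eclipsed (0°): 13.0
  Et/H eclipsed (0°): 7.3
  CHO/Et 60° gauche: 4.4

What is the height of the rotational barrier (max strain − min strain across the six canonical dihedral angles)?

CHO at 0° is eclipsed. Et at 0° is eclipsed with CHO at 0° (13.0); H at 120° is eclipsed with H at 120° (3.7); H at 240° is eclipsed with H at 240° (3.7). Total 20.4 kJ/mol.
CHO at 60° is staggered. Et at 0° is gauche with CHO at 60° (4.4). Total 4.4 kJ/mol.
CHO at 120° is eclipsed. Et at 0° is eclipsed with H at 0° (7.3); H at 120° is eclipsed with CHO at 120° (6.3); H at 240° is eclipsed with H at 240° (3.7). Total 17.3 kJ/mol.
CHO at 180° (staggered): no non-H gauche contacts → 0.0 kJ/mol.
CHO at 240° is eclipsed. Et at 0° is eclipsed with H at 0° (7.3); H at 120° is eclipsed with H at 120° (3.7); H at 240° is eclipsed with CHO at 240° (6.3). Total 17.3 kJ/mol.
CHO at 300° is staggered. Et at 0° is gauche with CHO at 300° (4.4). Total 4.4 kJ/mol.
Max at 0° (20.4 kJ/mol), min at 180° (0.0 kJ/mol); barrier = 20.4 kJ/mol.

20.4 kJ/mol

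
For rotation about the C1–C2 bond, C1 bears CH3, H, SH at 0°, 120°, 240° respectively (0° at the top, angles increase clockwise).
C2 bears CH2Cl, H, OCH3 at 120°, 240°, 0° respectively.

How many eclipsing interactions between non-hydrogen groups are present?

1

Non-H eclipsing pairs: CH3(0°)/OCH3(0°) — 1 interaction.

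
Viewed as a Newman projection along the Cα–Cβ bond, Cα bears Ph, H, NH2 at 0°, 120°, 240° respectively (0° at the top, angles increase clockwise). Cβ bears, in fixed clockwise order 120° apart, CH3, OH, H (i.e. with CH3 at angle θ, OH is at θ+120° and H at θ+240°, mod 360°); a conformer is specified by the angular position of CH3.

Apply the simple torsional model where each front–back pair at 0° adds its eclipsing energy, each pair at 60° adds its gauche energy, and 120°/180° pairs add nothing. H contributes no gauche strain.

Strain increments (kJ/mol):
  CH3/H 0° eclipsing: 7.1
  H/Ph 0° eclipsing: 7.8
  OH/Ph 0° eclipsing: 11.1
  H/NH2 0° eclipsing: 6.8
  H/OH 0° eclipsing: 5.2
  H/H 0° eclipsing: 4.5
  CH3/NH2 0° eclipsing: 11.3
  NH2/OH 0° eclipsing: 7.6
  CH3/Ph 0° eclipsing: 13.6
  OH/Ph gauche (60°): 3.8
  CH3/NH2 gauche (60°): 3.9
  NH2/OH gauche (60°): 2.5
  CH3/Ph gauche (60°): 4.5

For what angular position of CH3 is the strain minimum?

60°

CH3 at 0° (eclipsed): Ph–CH3 eclipsed, H–OH eclipsed, NH2–H eclipsed; 13.6 + 5.2 + 6.8 = 25.6 kJ/mol.
CH3 at 60° (staggered): Ph–CH3 gauche, NH2–OH gauche; 4.5 + 2.5 = 7.0 kJ/mol.
CH3 at 120° (eclipsed): Ph–H eclipsed, H–CH3 eclipsed, NH2–OH eclipsed; 7.8 + 7.1 + 7.6 = 22.5 kJ/mol.
CH3 at 180° (staggered): Ph–OH gauche, NH2–CH3 gauche, NH2–OH gauche; 3.8 + 3.9 + 2.5 = 10.2 kJ/mol.
CH3 at 240° (eclipsed): Ph–OH eclipsed, H–H eclipsed, NH2–CH3 eclipsed; 11.1 + 4.5 + 11.3 = 26.9 kJ/mol.
CH3 at 300° (staggered): Ph–CH3 gauche, Ph–OH gauche, NH2–CH3 gauche; 4.5 + 3.8 + 3.9 = 12.2 kJ/mol.
The minimum (7.0 kJ/mol) occurs with CH3 at 60°.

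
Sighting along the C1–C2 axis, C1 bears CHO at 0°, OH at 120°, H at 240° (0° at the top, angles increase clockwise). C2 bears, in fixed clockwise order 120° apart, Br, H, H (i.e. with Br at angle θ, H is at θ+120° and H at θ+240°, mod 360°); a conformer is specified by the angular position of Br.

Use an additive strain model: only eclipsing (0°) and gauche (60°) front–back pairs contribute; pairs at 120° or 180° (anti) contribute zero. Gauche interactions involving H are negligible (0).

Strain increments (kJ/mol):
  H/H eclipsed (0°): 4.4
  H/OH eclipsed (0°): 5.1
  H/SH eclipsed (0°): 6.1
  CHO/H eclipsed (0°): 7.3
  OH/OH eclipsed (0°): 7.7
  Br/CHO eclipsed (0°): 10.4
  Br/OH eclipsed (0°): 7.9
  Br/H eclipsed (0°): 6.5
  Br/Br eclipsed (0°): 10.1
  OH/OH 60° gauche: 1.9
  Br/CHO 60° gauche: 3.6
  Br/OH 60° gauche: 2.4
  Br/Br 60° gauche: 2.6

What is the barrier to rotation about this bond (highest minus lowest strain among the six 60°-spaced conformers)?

17.5 kJ/mol

Br at 0° is eclipsed. CHO at 0° is eclipsed with Br at 0° (10.4); OH at 120° is eclipsed with H at 120° (5.1); H at 240° is eclipsed with H at 240° (4.4). Total 19.9 kJ/mol.
Br at 60° is staggered. CHO at 0° is gauche with Br at 60° (3.6); OH at 120° is gauche with Br at 60° (2.4). Total 6.0 kJ/mol.
Br at 120° is eclipsed. CHO at 0° is eclipsed with H at 0° (7.3); OH at 120° is eclipsed with Br at 120° (7.9); H at 240° is eclipsed with H at 240° (4.4). Total 19.6 kJ/mol.
Br at 180° is staggered. OH at 120° is gauche with Br at 180° (2.4). Total 2.4 kJ/mol.
Br at 240° is eclipsed. CHO at 0° is eclipsed with H at 0° (7.3); OH at 120° is eclipsed with H at 120° (5.1); H at 240° is eclipsed with Br at 240° (6.5). Total 18.9 kJ/mol.
Br at 300° is staggered. CHO at 0° is gauche with Br at 300° (3.6). Total 3.6 kJ/mol.
Max at 0° (19.9 kJ/mol), min at 180° (2.4 kJ/mol); barrier = 17.5 kJ/mol.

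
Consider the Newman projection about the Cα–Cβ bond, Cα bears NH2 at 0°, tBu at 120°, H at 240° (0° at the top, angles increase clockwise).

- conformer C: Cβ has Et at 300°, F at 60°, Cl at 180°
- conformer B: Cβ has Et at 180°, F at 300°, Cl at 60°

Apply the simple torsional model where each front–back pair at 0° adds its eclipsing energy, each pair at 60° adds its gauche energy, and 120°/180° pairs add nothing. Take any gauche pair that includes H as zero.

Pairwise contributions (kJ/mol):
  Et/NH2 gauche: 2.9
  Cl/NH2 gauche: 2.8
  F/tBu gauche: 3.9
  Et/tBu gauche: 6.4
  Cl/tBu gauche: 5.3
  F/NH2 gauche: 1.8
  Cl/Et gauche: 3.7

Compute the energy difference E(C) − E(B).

C (staggered): NH2(0°)/Et(300°) gauche 2.9; NH2(0°)/F(60°) gauche 1.8; tBu(120°)/F(60°) gauche 3.9; tBu(120°)/Cl(180°) gauche 5.3 → 13.9 kJ/mol.
B (staggered): NH2(0°)/F(300°) gauche 1.8; NH2(0°)/Cl(60°) gauche 2.8; tBu(120°)/Et(180°) gauche 6.4; tBu(120°)/Cl(60°) gauche 5.3 → 16.3 kJ/mol.
E(C) − E(B) = 13.9 − 16.3 = -2.4 kJ/mol.

-2.4 kJ/mol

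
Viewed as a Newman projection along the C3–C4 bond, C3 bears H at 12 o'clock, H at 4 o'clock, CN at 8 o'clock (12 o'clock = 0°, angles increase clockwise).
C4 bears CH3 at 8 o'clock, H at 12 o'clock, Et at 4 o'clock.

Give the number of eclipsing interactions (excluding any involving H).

1

Non-H eclipsing pairs: CN(240°)/CH3(240°) — 1 interaction.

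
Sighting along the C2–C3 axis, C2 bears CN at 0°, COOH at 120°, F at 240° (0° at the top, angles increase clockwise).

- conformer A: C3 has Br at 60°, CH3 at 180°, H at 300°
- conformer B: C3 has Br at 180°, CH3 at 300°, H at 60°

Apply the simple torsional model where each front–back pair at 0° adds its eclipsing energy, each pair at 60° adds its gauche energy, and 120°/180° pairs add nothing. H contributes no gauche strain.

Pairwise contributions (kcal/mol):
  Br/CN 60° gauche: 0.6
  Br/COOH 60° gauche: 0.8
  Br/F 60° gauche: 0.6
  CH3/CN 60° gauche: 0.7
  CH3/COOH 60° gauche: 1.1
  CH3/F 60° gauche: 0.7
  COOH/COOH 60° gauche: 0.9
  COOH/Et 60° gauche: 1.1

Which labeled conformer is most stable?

B

A (staggered): CN–Br gauche, COOH–Br gauche, COOH–CH3 gauche, F–CH3 gauche; 0.6 + 0.8 + 1.1 + 0.7 = 3.2 kcal/mol.
B (staggered): CN–CH3 gauche, COOH–Br gauche, F–Br gauche, F–CH3 gauche; 0.7 + 0.8 + 0.6 + 0.7 = 2.8 kcal/mol.
B has the lowest total (2.8 kcal/mol).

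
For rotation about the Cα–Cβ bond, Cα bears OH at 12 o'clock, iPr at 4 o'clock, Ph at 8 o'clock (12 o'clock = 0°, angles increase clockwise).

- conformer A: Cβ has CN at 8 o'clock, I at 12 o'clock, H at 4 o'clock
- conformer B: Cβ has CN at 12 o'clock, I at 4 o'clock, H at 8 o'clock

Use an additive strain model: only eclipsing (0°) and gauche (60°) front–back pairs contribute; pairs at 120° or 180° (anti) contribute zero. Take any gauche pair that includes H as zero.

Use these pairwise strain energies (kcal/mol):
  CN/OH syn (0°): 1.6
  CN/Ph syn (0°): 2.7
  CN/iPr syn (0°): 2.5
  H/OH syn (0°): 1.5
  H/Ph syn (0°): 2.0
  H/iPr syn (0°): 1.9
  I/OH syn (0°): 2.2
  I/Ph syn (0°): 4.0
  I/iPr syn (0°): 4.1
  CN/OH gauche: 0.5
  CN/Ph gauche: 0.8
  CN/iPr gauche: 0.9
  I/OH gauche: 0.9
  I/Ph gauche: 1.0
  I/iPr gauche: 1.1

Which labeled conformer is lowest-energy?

A

A (eclipsed): OH(0°)/I(0°) eclipsed 2.2; iPr(120°)/H(120°) eclipsed 1.9; Ph(240°)/CN(240°) eclipsed 2.7 → 6.8 kcal/mol.
B (eclipsed): OH(0°)/CN(0°) eclipsed 1.6; iPr(120°)/I(120°) eclipsed 4.1; Ph(240°)/H(240°) eclipsed 2.0 → 7.7 kcal/mol.
A has the lowest total (6.8 kcal/mol).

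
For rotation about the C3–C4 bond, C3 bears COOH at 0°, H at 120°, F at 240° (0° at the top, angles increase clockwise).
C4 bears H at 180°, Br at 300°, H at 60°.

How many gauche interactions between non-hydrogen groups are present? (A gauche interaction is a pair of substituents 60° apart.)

2

Non-H gauche pairs: COOH(0°)/Br(300°); F(240°)/Br(300°) — 2 interactions.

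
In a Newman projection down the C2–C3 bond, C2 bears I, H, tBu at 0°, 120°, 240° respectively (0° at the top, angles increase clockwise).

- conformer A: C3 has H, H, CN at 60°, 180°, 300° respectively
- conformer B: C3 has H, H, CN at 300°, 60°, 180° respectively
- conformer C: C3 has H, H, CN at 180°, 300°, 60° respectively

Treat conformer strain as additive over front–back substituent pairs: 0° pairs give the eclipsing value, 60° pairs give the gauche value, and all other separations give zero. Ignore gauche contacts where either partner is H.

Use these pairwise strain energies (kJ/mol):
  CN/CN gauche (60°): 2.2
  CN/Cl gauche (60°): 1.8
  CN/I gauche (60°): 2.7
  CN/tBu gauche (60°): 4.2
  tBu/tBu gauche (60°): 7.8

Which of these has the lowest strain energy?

A (staggered): I–CN gauche, tBu–CN gauche; 2.7 + 4.2 = 6.9 kJ/mol.
B (staggered): tBu–CN gauche; 4.2 = 4.2 kJ/mol.
C (staggered): I–CN gauche; 2.7 = 2.7 kJ/mol.
C has the lowest total (2.7 kJ/mol).

C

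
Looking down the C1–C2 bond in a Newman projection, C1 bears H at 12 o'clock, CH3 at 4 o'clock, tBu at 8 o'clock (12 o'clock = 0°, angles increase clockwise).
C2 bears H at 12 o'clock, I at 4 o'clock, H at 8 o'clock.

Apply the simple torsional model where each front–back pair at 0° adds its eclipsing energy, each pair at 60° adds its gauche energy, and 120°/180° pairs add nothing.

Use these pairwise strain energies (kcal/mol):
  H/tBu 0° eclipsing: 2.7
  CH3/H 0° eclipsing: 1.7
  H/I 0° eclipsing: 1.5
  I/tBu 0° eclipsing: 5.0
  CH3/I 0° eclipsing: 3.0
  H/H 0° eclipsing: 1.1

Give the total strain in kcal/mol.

This conformer (eclipsed): H(0°)/H(0°) eclipsed 1.1; CH3(120°)/I(120°) eclipsed 3.0; tBu(240°)/H(240°) eclipsed 2.7 → 6.8 kcal/mol.

6.8 kcal/mol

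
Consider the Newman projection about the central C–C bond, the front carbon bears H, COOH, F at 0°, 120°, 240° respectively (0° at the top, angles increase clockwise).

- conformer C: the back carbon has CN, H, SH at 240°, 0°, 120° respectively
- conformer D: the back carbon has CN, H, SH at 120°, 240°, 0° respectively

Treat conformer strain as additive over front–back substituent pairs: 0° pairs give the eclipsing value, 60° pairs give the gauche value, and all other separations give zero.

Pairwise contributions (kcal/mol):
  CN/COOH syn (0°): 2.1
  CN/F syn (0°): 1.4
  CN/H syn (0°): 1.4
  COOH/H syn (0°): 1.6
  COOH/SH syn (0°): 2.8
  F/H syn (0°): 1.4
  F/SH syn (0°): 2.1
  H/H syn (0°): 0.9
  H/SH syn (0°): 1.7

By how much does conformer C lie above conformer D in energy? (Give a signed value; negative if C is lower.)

C is eclipsed. H at 0° is eclipsed with H at 0° (0.9); COOH at 120° is eclipsed with SH at 120° (2.8); F at 240° is eclipsed with CN at 240° (1.4). Total 5.1 kcal/mol.
D is eclipsed. H at 0° is eclipsed with SH at 0° (1.7); COOH at 120° is eclipsed with CN at 120° (2.1); F at 240° is eclipsed with H at 240° (1.4). Total 5.2 kcal/mol.
E(C) − E(D) = 5.1 − 5.2 = -0.1 kcal/mol.

-0.1 kcal/mol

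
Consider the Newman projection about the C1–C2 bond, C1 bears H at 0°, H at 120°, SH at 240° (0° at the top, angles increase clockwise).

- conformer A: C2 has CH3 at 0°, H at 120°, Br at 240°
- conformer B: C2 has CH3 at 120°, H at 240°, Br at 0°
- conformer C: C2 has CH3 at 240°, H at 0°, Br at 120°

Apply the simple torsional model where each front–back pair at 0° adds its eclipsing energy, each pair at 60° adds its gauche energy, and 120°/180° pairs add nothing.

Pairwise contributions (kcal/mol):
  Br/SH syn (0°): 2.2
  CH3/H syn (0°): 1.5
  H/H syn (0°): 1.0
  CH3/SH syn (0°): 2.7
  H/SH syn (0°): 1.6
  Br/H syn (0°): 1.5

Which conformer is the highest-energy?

C

A (eclipsed): H(0°)/CH3(0°) eclipsed 1.5; H(120°)/H(120°) eclipsed 1.0; SH(240°)/Br(240°) eclipsed 2.2 → 4.7 kcal/mol.
B (eclipsed): H(0°)/Br(0°) eclipsed 1.5; H(120°)/CH3(120°) eclipsed 1.5; SH(240°)/H(240°) eclipsed 1.6 → 4.6 kcal/mol.
C (eclipsed): H(0°)/H(0°) eclipsed 1.0; H(120°)/Br(120°) eclipsed 1.5; SH(240°)/CH3(240°) eclipsed 2.7 → 5.2 kcal/mol.
C has the highest total (5.2 kcal/mol).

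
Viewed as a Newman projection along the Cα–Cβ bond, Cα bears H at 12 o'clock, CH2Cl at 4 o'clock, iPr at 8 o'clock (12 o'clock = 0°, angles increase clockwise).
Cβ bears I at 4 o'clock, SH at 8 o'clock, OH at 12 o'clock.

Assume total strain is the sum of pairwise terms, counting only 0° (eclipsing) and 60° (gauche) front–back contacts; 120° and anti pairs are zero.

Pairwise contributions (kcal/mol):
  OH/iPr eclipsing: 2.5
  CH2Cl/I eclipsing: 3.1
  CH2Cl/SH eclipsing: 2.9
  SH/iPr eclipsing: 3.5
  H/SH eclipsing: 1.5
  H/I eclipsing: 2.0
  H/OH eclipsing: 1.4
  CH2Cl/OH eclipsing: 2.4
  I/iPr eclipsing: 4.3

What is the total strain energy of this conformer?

This conformer (eclipsed): H–OH eclipsed, CH2Cl–I eclipsed, iPr–SH eclipsed; 1.4 + 3.1 + 3.5 = 8.0 kcal/mol.

8.0 kcal/mol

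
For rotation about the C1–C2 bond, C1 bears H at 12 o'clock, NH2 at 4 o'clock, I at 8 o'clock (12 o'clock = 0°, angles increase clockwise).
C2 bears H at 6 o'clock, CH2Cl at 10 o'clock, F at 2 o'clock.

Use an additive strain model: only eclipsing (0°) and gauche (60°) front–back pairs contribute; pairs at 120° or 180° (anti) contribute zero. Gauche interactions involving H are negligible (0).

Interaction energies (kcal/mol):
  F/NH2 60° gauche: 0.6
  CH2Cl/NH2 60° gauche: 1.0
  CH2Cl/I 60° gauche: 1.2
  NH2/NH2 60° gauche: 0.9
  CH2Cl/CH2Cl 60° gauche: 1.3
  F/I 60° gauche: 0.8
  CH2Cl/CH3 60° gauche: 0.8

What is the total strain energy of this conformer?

This conformer (staggered): NH2(120°)/F(60°) gauche 0.6; I(240°)/CH2Cl(300°) gauche 1.2 → 1.8 kcal/mol.

1.8 kcal/mol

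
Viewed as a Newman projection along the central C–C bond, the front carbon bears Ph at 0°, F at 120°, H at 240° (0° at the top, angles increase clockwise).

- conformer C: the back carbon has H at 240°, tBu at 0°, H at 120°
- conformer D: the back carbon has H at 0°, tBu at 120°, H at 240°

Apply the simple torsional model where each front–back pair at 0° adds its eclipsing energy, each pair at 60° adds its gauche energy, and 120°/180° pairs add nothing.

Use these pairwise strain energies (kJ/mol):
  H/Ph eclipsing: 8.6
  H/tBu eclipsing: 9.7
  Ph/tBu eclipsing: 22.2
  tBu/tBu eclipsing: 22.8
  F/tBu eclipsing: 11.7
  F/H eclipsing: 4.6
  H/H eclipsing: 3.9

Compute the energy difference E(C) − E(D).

C is eclipsed. Ph at 0° is eclipsed with tBu at 0° (22.2); F at 120° is eclipsed with H at 120° (4.6); H at 240° is eclipsed with H at 240° (3.9). Total 30.7 kJ/mol.
D is eclipsed. Ph at 0° is eclipsed with H at 0° (8.6); F at 120° is eclipsed with tBu at 120° (11.7); H at 240° is eclipsed with H at 240° (3.9). Total 24.2 kJ/mol.
E(C) − E(D) = 30.7 − 24.2 = +6.5 kJ/mol.

+6.5 kJ/mol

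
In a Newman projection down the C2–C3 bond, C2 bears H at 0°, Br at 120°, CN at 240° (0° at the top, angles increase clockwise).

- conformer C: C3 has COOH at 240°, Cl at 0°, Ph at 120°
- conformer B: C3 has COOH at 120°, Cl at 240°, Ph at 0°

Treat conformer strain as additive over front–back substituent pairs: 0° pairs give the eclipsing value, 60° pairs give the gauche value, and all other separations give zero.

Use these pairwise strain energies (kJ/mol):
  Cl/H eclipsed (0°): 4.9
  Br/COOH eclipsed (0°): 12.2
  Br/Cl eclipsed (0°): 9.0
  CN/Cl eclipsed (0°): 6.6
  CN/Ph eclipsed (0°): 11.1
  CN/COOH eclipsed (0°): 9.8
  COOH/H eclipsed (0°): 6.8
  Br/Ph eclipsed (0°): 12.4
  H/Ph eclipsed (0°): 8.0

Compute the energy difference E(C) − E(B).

+0.3 kJ/mol

C (eclipsed): H–Cl eclipsed, Br–Ph eclipsed, CN–COOH eclipsed; 4.9 + 12.4 + 9.8 = 27.1 kJ/mol.
B (eclipsed): H–Ph eclipsed, Br–COOH eclipsed, CN–Cl eclipsed; 8.0 + 12.2 + 6.6 = 26.8 kJ/mol.
E(C) − E(B) = 27.1 − 26.8 = +0.3 kJ/mol.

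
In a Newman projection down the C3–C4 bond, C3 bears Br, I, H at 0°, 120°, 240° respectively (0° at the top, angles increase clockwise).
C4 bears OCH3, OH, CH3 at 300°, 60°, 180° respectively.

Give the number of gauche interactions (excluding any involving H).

Non-H gauche pairs: Br(0°)/OCH3(300°); Br(0°)/OH(60°); I(120°)/OH(60°); I(120°)/CH3(180°) — 4 interactions.

4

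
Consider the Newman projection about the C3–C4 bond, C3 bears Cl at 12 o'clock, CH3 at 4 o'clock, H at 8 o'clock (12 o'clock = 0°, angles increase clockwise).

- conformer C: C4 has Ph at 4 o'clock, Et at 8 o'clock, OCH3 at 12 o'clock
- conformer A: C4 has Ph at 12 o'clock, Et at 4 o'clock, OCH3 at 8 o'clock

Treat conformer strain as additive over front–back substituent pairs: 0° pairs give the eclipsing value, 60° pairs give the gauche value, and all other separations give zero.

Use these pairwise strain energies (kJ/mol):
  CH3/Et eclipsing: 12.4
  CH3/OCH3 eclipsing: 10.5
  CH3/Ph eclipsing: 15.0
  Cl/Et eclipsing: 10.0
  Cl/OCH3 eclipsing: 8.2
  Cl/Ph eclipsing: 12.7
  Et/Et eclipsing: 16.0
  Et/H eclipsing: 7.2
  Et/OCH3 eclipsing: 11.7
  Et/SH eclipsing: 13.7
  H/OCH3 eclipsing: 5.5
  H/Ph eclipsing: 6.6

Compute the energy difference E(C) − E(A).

C (eclipsed): Cl(0°)/OCH3(0°) eclipsed 8.2; CH3(120°)/Ph(120°) eclipsed 15.0; H(240°)/Et(240°) eclipsed 7.2 → 30.4 kJ/mol.
A (eclipsed): Cl(0°)/Ph(0°) eclipsed 12.7; CH3(120°)/Et(120°) eclipsed 12.4; H(240°)/OCH3(240°) eclipsed 5.5 → 30.6 kJ/mol.
E(C) − E(A) = 30.4 − 30.6 = -0.2 kJ/mol.

-0.2 kJ/mol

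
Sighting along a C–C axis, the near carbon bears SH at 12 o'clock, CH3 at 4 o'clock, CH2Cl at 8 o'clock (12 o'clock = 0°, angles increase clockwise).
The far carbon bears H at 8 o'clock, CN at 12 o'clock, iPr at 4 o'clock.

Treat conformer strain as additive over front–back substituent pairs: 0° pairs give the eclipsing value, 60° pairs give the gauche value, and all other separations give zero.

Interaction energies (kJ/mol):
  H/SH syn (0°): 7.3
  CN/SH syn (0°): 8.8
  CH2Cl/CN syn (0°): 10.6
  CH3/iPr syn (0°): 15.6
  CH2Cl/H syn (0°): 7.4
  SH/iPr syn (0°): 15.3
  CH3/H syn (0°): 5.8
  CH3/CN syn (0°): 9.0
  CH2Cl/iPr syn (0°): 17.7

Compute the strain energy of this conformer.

This conformer (eclipsed): SH(0°)/CN(0°) eclipsed 8.8; CH3(120°)/iPr(120°) eclipsed 15.6; CH2Cl(240°)/H(240°) eclipsed 7.4 → 31.8 kJ/mol.

31.8 kJ/mol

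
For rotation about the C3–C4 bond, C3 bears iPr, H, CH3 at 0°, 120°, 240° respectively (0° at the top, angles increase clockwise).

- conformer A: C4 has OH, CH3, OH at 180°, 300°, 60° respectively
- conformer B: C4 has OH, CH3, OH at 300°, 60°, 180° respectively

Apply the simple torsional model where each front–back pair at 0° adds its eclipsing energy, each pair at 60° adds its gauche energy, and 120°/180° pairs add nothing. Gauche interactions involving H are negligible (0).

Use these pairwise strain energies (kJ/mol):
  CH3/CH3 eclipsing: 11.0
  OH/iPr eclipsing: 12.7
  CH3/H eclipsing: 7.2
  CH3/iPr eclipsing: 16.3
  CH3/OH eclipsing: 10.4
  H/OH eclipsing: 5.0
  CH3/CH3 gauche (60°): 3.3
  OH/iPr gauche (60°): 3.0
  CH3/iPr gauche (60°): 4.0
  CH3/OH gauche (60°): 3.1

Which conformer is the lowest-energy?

A (staggered): iPr–CH3 gauche, iPr–OH gauche, CH3–OH gauche, CH3–CH3 gauche; 4.0 + 3.0 + 3.1 + 3.3 = 13.4 kJ/mol.
B (staggered): iPr–OH gauche, iPr–CH3 gauche, CH3–OH gauche, CH3–OH gauche; 3.0 + 4.0 + 3.1 + 3.1 = 13.2 kJ/mol.
B has the lowest total (13.2 kJ/mol).

B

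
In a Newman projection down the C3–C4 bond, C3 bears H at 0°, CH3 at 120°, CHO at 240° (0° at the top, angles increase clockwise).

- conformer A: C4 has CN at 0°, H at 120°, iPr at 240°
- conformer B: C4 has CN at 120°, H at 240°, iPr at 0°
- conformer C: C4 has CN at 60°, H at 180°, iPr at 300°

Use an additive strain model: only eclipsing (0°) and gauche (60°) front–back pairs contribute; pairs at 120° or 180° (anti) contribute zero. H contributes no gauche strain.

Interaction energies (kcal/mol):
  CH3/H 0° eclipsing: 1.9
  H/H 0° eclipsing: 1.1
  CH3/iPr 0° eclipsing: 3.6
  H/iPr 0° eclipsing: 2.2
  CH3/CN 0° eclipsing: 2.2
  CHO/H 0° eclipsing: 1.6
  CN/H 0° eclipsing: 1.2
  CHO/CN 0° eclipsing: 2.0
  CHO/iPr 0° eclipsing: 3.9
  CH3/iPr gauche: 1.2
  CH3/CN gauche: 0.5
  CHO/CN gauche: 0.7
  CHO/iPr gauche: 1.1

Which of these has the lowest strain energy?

A (eclipsed): H–CN eclipsed, CH3–H eclipsed, CHO–iPr eclipsed; 1.2 + 1.9 + 3.9 = 7.0 kcal/mol.
B (eclipsed): H–iPr eclipsed, CH3–CN eclipsed, CHO–H eclipsed; 2.2 + 2.2 + 1.6 = 6.0 kcal/mol.
C (staggered): CH3–CN gauche, CHO–iPr gauche; 0.5 + 1.1 = 1.6 kcal/mol.
C has the lowest total (1.6 kcal/mol).

C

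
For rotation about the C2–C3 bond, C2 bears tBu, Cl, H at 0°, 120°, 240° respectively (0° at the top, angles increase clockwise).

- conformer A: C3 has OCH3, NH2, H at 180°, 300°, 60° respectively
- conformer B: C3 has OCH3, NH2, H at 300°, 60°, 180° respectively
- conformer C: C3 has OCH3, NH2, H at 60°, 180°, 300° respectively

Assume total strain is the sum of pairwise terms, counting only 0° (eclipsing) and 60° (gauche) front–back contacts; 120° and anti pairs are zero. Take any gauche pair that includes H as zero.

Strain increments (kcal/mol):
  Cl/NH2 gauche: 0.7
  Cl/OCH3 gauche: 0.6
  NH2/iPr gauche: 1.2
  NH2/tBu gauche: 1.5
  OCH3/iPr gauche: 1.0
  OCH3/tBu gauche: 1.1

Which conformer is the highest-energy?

A (staggered): tBu–NH2 gauche, Cl–OCH3 gauche; 1.5 + 0.6 = 2.1 kcal/mol.
B (staggered): tBu–OCH3 gauche, tBu–NH2 gauche, Cl–NH2 gauche; 1.1 + 1.5 + 0.7 = 3.3 kcal/mol.
C (staggered): tBu–OCH3 gauche, Cl–OCH3 gauche, Cl–NH2 gauche; 1.1 + 0.6 + 0.7 = 2.4 kcal/mol.
B has the highest total (3.3 kcal/mol).

B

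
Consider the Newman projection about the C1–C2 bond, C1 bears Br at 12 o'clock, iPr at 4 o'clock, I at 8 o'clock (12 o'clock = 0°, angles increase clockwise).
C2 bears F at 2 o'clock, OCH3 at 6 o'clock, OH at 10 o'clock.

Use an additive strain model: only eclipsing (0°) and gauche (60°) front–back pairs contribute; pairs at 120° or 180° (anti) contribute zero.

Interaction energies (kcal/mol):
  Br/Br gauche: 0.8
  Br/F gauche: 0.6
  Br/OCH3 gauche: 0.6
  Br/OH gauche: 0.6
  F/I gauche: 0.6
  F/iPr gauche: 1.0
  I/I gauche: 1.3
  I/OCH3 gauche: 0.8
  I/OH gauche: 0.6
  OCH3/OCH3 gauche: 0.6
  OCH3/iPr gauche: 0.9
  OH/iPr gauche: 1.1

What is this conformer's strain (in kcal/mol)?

4.5 kcal/mol

This conformer (staggered): Br(0°)/F(60°) gauche 0.6; Br(0°)/OH(300°) gauche 0.6; iPr(120°)/F(60°) gauche 1.0; iPr(120°)/OCH3(180°) gauche 0.9; I(240°)/OCH3(180°) gauche 0.8; I(240°)/OH(300°) gauche 0.6 → 4.5 kcal/mol.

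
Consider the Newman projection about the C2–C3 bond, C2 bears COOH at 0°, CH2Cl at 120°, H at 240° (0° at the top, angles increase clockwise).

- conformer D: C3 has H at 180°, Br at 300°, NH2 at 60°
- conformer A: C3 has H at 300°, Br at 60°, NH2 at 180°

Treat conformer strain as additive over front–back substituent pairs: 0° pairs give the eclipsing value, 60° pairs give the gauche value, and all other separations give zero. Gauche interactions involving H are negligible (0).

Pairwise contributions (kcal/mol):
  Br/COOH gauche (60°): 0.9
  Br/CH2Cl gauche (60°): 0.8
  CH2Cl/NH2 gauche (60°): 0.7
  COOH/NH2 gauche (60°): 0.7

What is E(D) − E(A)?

-0.1 kcal/mol

D is staggered. COOH at 0° is gauche with Br at 300° (0.9); COOH at 0° is gauche with NH2 at 60° (0.7); CH2Cl at 120° is gauche with NH2 at 60° (0.7). Total 2.3 kcal/mol.
A is staggered. COOH at 0° is gauche with Br at 60° (0.9); CH2Cl at 120° is gauche with Br at 60° (0.8); CH2Cl at 120° is gauche with NH2 at 180° (0.7). Total 2.4 kcal/mol.
E(D) − E(A) = 2.3 − 2.4 = -0.1 kcal/mol.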